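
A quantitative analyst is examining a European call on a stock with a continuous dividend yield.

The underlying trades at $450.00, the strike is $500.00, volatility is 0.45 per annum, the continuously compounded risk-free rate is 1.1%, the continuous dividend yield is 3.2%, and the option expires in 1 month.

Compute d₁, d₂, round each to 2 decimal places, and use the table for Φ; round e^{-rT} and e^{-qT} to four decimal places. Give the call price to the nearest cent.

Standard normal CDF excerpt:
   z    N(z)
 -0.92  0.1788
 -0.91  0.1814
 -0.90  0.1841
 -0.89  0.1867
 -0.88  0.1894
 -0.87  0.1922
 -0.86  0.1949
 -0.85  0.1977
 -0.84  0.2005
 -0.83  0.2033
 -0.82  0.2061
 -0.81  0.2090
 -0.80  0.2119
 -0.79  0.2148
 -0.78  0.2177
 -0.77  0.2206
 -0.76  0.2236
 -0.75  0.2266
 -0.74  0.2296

$7.08

T = 0.08333;  σ√T = 0.1299
d₁ = [ln(450/500) + (0.011 − 0.032 + 0.45²/2)·0.08333] / 0.1299 = [-0.1054 + 0.0067] / 0.1299 = -0.7596 ≈ -0.76
d₂ = d₁ − σ√T = -0.7596 − 0.1299 = -0.8895 ≈ -0.89
e^(−qT) = e^(−0.032·0.08333) = 0.9973;  e^(−rT) = e^(−0.011·0.08333) = 0.9991
N(d₁) = N(-0.76) = 0.2236;  N(d₂) = N(-0.89) = 0.1867
C = 450·0.9973·0.2236 − 500·0.9991·0.1867 = 100.3483 − 93.2660 = 7.0823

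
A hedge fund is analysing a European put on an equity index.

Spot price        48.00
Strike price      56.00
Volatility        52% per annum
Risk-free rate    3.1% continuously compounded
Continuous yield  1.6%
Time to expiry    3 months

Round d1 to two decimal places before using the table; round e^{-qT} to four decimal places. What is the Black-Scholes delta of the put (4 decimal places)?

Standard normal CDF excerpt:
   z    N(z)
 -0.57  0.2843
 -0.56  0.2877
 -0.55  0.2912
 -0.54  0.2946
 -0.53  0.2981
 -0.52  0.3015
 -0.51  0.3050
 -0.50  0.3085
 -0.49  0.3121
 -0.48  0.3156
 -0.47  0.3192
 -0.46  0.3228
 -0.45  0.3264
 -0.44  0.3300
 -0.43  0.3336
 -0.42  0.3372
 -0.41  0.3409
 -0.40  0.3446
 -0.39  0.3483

σ√T = 0.52 × 0.5000 = 0.2600
d₁ = [ln(48/56) + (0.031 − 0.016 + ½·0.52²)·0.25] / (σ√T) = (-0.1542 + 0.0376) / 0.2600 = -0.4485 which rounds to -0.45
N(d₁) = N(-0.45) = 0.3264
Δ_put = exp(−qT)·(N(d₁) − 1) = 0.9960·(0.3264 − 1) = -0.6709

-0.6709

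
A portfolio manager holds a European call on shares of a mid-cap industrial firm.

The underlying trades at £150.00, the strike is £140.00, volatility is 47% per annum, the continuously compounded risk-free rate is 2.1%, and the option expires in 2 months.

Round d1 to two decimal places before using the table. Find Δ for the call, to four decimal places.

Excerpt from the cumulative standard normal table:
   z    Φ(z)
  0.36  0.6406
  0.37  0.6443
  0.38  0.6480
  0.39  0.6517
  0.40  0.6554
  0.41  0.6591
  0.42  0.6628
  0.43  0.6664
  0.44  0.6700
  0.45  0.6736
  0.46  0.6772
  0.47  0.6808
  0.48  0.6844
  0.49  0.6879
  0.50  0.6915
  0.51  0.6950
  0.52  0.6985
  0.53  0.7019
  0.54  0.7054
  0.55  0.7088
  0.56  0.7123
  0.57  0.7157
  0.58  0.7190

0.6808

T = 0.1667;  σ√T = 0.1919
d₁ = [ln(150/140) + (0.021 + 0.47²/2)·0.1667] / 0.1919 = [0.0690 + 0.0219] / 0.1919 = 0.4737 ⇒ 0.47
N(d₁) = N(0.47) = 0.6808
Δ_call = N(d₁) = 0.6808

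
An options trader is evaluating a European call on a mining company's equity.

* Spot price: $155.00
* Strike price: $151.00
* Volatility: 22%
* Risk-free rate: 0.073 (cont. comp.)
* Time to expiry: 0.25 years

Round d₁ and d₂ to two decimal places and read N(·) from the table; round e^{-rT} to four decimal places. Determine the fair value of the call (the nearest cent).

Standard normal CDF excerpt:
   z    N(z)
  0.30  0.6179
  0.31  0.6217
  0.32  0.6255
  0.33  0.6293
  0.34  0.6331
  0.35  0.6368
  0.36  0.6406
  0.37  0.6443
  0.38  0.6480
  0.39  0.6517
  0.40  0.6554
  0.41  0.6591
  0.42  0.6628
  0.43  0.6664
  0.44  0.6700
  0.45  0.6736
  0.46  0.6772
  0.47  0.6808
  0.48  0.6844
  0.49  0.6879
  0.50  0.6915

T = 0.25;  σ√T = 0.1100
ln(S/K) + (r + σ²/2)T = ln(155/151) + (0.073 + 0.22²/2)·0.25 = 0.0261 + 0.0243 = 0.0504
d₁ = 0.0504 / 0.1100 = 0.4586 ≈ 0.46
d₂ = d₁ − σ√T = 0.4586 − 0.1100 = 0.3486 ≈ 0.35
e^(−rT) = e^(−0.073·0.25) = 0.9819
C = 155·N(0.46) − 151·0.9819·N(0.35) = 155·0.6772 − 151·0.9819·0.6368 = 104.9660 − 94.4164 = 10.5496

$10.55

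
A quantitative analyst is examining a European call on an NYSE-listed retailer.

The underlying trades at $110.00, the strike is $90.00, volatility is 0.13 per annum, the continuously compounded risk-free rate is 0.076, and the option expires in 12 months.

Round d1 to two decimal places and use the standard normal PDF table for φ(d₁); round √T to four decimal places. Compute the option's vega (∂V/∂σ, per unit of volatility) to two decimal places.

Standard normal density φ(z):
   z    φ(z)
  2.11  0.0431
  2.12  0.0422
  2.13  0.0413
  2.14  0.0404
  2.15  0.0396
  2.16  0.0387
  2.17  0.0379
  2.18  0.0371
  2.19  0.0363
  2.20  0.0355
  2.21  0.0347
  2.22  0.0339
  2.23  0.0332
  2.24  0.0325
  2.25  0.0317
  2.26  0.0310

T = 1;  σ√T = 0.1300
d₁ = [ln(110/90) + (0.076 + 0.13²/2)·1] / 0.1300 = [0.2007 + 0.0844] / 0.1300 = 2.1932 ≈ 2.19
√T = √1 = 1.0000
φ(d₁) = φ(2.19) = 0.0363
vega = S·φ(d₁)·√T = 110·0.0363·1.0000 = 3.9930
(Vega is the same for a European call and put with the same parameters.)

3.99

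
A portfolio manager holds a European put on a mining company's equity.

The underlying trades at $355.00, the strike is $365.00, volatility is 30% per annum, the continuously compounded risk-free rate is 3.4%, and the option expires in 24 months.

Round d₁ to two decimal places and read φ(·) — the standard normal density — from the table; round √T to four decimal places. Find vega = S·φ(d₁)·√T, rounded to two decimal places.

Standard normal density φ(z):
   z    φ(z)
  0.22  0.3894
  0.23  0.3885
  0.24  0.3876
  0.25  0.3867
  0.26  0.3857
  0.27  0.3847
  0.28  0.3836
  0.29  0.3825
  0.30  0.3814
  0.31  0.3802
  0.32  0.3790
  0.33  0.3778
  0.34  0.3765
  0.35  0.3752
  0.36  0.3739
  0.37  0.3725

σ√T = 0.3 × 1.4142 = 0.4243
ln(S/K) + (r + σ²/2)T = ln(355/365) + (0.034 + 0.3²/2)·2 = -0.0278 + 0.1580 = 0.1302
d₁ = 0.1302 / 0.4243 = 0.3069 ≈ 0.31
√T = √2 = 1.4142
φ(d₁) = φ(0.31) = 0.3802
vega = S·φ(d₁)·√T = 355·0.3802·1.4142 = 190.8760

190.88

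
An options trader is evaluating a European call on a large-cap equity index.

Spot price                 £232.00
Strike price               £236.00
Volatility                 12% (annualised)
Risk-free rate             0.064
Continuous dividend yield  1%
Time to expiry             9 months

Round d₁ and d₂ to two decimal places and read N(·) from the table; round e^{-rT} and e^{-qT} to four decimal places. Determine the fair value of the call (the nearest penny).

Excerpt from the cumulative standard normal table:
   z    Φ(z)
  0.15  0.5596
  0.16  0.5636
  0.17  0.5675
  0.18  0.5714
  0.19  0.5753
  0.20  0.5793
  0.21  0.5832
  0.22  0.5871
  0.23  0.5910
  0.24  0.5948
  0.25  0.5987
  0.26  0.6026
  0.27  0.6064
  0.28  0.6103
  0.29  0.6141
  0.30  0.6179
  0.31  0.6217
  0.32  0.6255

£12.88

σ√T = 0.12·√0.75 = 0.1039
d₁ = [ln(232/236) + (0.064 − 0.01 + 0.12²/2)·0.75] / 0.1039 = [-0.0171 + 0.0459] / 0.1039 = 0.2772 ≈ 0.28
d₂ = d₁ − σ√T = 0.2772 − 0.1039 = 0.1733 ≈ 0.17
exp(−qT) = exp(−0.01·0.75) = 0.9925;  exp(−rT) = exp(−0.064·0.75) = 0.9531
C = 232·0.9925·N(0.28) − 236·0.9531·N(0.17) = 232·0.9925·0.6103 − 236·0.9531·0.5675 = 140.5277 − 127.6487 = 12.8790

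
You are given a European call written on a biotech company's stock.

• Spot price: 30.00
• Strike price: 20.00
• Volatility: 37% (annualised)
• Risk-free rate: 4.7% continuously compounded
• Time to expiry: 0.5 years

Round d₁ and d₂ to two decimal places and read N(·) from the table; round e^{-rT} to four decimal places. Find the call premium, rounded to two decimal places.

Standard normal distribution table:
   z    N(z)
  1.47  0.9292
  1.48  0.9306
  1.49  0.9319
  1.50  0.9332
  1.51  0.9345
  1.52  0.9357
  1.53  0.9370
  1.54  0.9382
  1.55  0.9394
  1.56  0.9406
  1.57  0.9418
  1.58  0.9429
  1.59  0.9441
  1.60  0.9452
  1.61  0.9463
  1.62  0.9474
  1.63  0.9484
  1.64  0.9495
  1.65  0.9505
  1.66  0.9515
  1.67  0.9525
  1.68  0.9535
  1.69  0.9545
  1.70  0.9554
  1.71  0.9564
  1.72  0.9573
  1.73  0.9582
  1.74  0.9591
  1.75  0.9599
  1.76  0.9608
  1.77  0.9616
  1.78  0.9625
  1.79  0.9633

σ√T = 0.37 × 0.7071 = 0.2616
d₁ = [ln(30/20) + (0.047 + 0.37²/2)·0.5] / 0.2616 = [0.4055 + 0.0577] / 0.2616 = 1.7704 → 1.77
d₂ = d₁ − σ√T = 1.7704 − 0.2616 = 1.5088 → 1.51
e^(−rT) = e^(−0.047·0.5) = 0.9768
C = 30·N(1.77) − 20·0.9768·N(1.51) = 30·0.9616 − 20·0.9768·0.9345 = 28.8480 − 18.2564 = 10.5916

10.59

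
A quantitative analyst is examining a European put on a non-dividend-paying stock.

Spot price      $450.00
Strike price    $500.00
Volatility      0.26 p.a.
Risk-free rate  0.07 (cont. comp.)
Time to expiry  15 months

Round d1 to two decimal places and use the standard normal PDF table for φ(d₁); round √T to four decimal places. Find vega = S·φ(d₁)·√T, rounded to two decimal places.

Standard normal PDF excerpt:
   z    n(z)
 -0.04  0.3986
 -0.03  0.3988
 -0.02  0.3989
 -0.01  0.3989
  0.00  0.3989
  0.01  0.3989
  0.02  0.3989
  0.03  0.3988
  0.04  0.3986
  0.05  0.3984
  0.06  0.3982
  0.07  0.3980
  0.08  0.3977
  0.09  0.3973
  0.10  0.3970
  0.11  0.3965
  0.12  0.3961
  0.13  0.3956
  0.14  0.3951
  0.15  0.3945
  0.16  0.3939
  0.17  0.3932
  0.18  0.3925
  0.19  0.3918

σ√T = 0.26 × 1.1180 = 0.2907
d₁ = [ln(450/500) + (0.07 + ½·0.26²)·1.25] / (σ√T) = (-0.1054 + 0.1298) / 0.2907 = 0.0839 ⇒ 0.08
√T = √1.25 = 1.1180
φ(d₁) = φ(0.08) = 0.3977
vega = S·φ(d₁)·√T = 450·0.3977·1.1180 = 200.0829

200.08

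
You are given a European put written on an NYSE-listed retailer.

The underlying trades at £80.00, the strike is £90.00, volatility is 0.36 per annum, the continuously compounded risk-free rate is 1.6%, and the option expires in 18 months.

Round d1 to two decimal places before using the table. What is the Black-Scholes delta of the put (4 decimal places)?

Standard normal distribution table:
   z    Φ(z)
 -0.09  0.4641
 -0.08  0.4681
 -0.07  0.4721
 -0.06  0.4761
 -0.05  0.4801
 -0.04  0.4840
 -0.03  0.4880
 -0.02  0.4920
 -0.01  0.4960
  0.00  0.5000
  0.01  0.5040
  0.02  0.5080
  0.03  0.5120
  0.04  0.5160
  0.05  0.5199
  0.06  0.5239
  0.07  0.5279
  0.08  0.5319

σ√T = 0.36 × 1.2247 = 0.4409
d₁ = [ln(80/90) + (0.016 + ½·0.36²)·1.5] / (σ√T) = (-0.1178 + 0.1212) / 0.4409 = 0.0077 ≈ 0.01
N(d₁) = N(0.01) = 0.5040
Δ_put = N(d₁) − 1 = 0.5040 − 1 = -0.4960

-0.4960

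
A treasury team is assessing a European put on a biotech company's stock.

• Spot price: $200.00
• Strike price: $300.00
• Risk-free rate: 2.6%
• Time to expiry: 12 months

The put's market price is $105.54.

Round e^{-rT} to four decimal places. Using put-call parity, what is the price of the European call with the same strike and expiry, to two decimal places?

$13.25

e^(−rT) = e^(−0.026·1) = 0.9743
Put-call parity: C − P = S − K·e^(−rT) = 200 − 300·0.9743 = 200 − 292.2900 = -92.2900
C = P + (C − P) = 105.54 + (-92.2900) = 13.2500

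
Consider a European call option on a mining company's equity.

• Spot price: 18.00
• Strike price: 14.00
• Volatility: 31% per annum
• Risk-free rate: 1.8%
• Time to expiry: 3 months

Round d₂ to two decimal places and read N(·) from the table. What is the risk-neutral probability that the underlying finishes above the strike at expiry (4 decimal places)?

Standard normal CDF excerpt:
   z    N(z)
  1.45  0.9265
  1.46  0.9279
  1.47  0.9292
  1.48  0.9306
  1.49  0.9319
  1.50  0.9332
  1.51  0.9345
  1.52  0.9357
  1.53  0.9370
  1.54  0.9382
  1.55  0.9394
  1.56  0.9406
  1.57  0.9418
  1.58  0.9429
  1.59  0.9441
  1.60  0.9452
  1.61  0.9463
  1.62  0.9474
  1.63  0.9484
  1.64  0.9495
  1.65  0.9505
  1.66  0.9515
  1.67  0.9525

T = 0.25;  σ√T = 0.1550
d₁ = [ln(18/14) + (0.018 + 0.31²/2)·0.25] / 0.1550 = [0.2513 + 0.0165] / 0.1550 = 1.7279 → 1.73
d₂ = d₁ − σ√T = 1.7279 − 0.1550 = 1.5729 → 1.57
Pr(exercise) under Q = N(d₂) = 0.9418

0.9418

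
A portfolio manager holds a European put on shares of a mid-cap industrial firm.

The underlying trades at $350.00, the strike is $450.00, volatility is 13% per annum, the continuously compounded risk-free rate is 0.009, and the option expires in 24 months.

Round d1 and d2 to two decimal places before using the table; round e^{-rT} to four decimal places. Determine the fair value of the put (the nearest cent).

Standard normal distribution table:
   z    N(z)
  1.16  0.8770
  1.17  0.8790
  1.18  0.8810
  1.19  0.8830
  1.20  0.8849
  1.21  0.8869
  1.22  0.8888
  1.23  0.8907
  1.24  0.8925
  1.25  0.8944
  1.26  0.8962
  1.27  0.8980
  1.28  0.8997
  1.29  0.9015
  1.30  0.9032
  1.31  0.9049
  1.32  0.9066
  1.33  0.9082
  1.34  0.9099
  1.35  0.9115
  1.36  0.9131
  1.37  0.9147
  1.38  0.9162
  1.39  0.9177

$95.23

σ√T = 0.13·√2 = 0.1838
d₁ = [ln(350/450) + (0.009 + ½·0.13²)·2] / (σ√T) = (-0.2513 + 0.0349) / 0.1838 = -1.1771 → -1.18
d₂ = -1.1771 − 0.1838 = -1.3610 → -1.36
exp(−rT) = exp(−0.009·2) = 0.9822
P = 450·0.9822·N(1.36) − 350·N(1.18) = 450·0.9822·0.9131 − 350·0.8810 = 403.5811 − 308.3500 = 95.2311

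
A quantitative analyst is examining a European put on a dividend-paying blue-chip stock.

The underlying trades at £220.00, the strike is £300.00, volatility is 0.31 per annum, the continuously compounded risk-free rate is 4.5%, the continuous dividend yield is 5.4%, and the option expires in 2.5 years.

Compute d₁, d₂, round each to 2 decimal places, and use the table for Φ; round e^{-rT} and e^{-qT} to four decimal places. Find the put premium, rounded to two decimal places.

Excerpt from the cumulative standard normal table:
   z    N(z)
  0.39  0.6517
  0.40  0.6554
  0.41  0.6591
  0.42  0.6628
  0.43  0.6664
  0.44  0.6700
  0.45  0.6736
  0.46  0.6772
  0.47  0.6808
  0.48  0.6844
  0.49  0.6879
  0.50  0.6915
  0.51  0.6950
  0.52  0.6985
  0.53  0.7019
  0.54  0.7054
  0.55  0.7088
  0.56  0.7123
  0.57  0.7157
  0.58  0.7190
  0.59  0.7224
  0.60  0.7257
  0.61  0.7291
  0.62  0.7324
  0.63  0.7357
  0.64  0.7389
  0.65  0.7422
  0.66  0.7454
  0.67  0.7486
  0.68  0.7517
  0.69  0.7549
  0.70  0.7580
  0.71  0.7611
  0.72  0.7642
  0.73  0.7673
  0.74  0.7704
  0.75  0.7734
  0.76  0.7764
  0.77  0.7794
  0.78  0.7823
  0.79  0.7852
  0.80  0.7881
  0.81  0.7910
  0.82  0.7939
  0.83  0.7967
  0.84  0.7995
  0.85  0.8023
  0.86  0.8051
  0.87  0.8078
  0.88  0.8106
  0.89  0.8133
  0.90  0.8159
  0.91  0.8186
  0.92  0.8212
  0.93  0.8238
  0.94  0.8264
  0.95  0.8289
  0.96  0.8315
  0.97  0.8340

σ√T = 0.31 × 1.5811 = 0.4902
d₁ = [ln(220/300) + (0.045 − 0.054 + 0.31²/2)·2.5] / 0.4902 = [-0.3102 + 0.0976] / 0.4902 = -0.4336 ≈ -0.43
d₂ = d₁ − σ√T = -0.4336 − 0.4902 = -0.9238 ≈ -0.92
exp(−qT) = exp(−0.054·2.5) = 0.8737;  exp(−rT) = exp(−0.045·2.5) = 0.8936
N(−d₂) = N(0.92) = 0.8212;  N(−d₁) = N(0.43) = 0.6664
P = 300·0.8936·0.8212 − 220·0.8737·0.6664 = 220.1473 − 128.0914 = 92.0559

£92.06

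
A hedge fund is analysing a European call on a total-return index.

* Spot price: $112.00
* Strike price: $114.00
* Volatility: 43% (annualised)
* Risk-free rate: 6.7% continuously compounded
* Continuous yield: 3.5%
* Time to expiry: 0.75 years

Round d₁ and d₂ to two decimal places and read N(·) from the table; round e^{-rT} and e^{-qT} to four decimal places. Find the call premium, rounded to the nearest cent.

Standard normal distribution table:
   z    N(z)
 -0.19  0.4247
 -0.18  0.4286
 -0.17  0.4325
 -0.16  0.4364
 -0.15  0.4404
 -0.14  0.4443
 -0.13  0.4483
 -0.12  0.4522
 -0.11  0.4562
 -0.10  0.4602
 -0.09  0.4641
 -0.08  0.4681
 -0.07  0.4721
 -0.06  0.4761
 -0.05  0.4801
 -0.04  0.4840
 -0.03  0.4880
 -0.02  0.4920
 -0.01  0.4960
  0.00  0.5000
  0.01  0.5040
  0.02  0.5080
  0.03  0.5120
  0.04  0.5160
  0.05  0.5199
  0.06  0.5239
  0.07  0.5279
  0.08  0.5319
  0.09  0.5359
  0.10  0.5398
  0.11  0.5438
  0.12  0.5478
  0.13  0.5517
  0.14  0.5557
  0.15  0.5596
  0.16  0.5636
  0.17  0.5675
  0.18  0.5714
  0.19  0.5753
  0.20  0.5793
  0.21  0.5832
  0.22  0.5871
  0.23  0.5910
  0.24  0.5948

$16.31

T = 0.75;  σ√T = 0.3724
d₁ = [ln(112/114) + (0.067 − 0.035 + 0.43²/2)·0.75] / 0.3724 = [-0.0177 + 0.0933] / 0.3724 = 0.2031 → 0.20
d₂ = d₁ − σ√T = 0.2031 − 0.3724 = -0.1693 → -0.17
exp(−qT) = exp(−0.035·0.75) = 0.9741;  exp(−rT) = exp(−0.067·0.75) = 0.9510
N(d₁) = N(0.20) = 0.5793;  N(d₂) = N(-0.17) = 0.4325
C = 112·0.9741·0.5793 − 114·0.9510·0.4325 = 63.2012 − 46.8891 = 16.3121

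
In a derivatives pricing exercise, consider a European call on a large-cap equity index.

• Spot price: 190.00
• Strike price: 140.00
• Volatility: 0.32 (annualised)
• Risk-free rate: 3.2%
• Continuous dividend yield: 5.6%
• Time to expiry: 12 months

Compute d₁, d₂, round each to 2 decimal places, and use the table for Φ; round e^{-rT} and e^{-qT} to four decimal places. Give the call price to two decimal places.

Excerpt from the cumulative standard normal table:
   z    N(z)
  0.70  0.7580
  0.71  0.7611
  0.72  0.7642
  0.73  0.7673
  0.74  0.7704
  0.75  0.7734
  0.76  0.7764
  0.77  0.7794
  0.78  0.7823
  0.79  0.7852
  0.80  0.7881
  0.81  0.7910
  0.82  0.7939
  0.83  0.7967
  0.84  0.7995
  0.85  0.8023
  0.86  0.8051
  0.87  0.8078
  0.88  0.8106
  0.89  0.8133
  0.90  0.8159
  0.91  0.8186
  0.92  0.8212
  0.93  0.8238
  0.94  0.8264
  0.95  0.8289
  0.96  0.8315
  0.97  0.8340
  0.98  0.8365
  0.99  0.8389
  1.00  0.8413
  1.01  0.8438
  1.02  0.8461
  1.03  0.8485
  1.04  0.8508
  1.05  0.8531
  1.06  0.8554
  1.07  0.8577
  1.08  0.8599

49.22

σ√T = 0.32·√1 = 0.3200
d₁ = [ln(190/140) + (0.032 − 0.056 + 0.32²/2)·1] / 0.3200 = [0.3054 + 0.0272] / 0.3200 = 1.0393 ≈ 1.04
d₂ = d₁ − σ√T = 1.0393 − 0.3200 = 0.7193 ≈ 0.72
e^(−qT) = e^(−0.056·1) = 0.9455;  e^(−rT) = e^(−0.032·1) = 0.9685
N(d₁) = N(1.04) = 0.8508;  N(d₂) = N(0.72) = 0.7642
C = 190·0.9455·0.8508 − 140·0.9685·0.7642 = 152.8420 − 103.6179 = 49.2241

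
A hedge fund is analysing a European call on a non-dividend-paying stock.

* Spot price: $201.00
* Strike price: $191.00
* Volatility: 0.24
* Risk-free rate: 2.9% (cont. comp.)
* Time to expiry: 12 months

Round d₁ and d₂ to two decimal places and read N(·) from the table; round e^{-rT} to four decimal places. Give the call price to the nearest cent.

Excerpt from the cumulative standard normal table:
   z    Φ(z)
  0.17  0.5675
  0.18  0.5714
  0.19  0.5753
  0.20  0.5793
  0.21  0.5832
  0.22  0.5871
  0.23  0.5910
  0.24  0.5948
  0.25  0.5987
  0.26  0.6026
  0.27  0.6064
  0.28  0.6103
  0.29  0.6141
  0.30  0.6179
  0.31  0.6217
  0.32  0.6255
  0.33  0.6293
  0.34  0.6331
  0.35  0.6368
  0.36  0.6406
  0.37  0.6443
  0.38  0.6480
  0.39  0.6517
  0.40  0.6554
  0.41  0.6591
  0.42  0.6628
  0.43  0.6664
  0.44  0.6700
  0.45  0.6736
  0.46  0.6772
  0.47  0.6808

$27.19

T = 1;  σ√T = 0.2400
d₁ = [ln(201/191) + (0.029 + ½·0.24²)·1] / (σ√T) = (0.0510 + 0.0578) / 0.2400 = 0.4535 which rounds to 0.45
d₂ = 0.4535 − 0.2400 = 0.2135 which rounds to 0.21
e^(−rT) = e^(−0.029·1) = 0.9714
C = 201·N(0.45) − 191·0.9714·N(0.21) = 201·0.6736 − 191·0.9714·0.5832 = 135.3936 − 108.2054 = 27.1882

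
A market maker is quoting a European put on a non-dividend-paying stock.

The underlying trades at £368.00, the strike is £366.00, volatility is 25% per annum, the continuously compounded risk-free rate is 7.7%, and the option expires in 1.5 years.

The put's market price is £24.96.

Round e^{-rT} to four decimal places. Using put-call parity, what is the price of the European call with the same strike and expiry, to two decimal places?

£66.89

exp(−rT) = exp(−0.077·1.5) = 0.8909
Put-call parity: C − P = S − K·e^(−rT) = 368 − 366·0.8909 = 368 − 326.0694 = 41.9306
C = P + (C − P) = 24.96 + (41.9306) = 66.8906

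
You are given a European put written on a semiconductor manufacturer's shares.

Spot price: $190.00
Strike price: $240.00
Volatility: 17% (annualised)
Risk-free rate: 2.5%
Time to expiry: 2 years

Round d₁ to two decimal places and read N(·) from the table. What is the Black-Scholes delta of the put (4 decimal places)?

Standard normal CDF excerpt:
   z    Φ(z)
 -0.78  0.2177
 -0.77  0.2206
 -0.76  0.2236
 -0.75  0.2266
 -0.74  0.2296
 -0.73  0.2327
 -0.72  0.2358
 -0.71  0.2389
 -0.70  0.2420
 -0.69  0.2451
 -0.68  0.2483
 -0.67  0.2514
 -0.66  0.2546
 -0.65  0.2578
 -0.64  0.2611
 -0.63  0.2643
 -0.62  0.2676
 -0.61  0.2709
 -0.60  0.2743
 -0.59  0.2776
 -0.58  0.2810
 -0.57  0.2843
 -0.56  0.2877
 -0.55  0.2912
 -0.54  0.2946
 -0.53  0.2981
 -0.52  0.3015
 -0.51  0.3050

-0.7389

σ√T = 0.17 × 1.4142 = 0.2404
ln(S/K) + (r + σ²/2)T = ln(190/240) + (0.025 + 0.17²/2)·2 = -0.2336 + 0.0789 = -0.1547
d₁ = -0.1547 / 0.2404 = -0.6435 ⇒ -0.64
N(d₁) = N(-0.64) = 0.2611
Δ_put = N(d₁) − 1 = 0.2611 − 1 = -0.7389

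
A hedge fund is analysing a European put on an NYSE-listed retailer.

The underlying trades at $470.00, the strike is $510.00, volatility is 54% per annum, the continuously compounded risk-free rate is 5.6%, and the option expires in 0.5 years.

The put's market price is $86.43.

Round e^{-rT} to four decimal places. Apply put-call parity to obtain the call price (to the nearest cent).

exp(−rT) = exp(−0.056·0.5) = 0.9724
Put-call parity: C − P = S − K·e^(−rT) = 470 − 510·0.9724 = 470 − 495.9240 = -25.9240
C = P + (C − P) = 86.43 + (-25.9240) = 60.5060

$60.51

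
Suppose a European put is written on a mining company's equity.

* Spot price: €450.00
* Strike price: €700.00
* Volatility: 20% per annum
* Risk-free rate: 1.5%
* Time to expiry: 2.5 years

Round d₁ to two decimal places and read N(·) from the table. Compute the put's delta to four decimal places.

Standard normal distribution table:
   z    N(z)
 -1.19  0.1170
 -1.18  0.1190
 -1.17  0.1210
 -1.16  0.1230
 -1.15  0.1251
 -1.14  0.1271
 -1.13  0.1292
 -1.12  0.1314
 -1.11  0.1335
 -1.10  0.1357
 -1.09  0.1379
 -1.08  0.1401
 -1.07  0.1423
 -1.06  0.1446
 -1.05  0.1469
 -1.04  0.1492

-0.8686

σ√T = 0.2 × 1.5811 = 0.3162
d₁ = [ln(450/700) + (0.015 + 0.2²/2)·2.5] / 0.3162 = [-0.4418 + 0.0875] / 0.3162 = -1.1205 ⇒ -1.12
N(d₁) = N(-1.12) = 0.1314
Δ_put = N(d₁) − 1 = 0.1314 − 1 = -0.8686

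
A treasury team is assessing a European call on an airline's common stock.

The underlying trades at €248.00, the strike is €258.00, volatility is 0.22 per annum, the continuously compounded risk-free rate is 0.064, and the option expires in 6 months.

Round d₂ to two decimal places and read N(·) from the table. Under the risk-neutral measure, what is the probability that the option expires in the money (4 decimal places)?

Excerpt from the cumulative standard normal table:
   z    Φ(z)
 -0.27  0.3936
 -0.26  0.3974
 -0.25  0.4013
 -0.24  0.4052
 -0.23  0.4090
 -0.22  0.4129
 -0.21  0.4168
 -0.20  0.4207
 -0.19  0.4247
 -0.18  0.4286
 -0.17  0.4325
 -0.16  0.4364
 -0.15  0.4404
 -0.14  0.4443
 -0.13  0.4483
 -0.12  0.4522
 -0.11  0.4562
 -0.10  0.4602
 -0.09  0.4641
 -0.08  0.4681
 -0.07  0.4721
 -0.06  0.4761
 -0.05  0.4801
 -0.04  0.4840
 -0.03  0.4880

T = 0.5;  σ√T = 0.1556
d₁ = [ln(248/258) + (0.064 + ½·0.22²)·0.5] / (σ√T) = (-0.0395 + 0.0441) / 0.1556 = 0.0294 → 0.03
d₂ = 0.0294 − 0.1556 = -0.1262 → -0.13
Pr(exercise) under Q = N(d₂) = 0.4483

0.4483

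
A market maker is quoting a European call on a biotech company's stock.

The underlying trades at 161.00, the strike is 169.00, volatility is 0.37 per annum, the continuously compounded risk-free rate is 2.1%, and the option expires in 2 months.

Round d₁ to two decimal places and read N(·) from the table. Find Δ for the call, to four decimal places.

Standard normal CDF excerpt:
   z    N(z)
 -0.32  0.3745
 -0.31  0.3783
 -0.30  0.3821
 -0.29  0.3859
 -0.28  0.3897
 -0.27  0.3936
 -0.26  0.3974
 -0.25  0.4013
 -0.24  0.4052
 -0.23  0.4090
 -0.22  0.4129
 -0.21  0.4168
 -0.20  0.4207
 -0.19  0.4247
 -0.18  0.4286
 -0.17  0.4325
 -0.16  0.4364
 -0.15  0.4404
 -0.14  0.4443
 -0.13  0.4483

0.4129

σ√T = 0.37 × 0.4082 = 0.1511
d₁ = [ln(161/169) + (0.021 + 0.37²/2)·0.1667] / 0.1511 = [-0.0485 + 0.0149] / 0.1511 = -0.2223 which rounds to -0.22
N(d₁) = N(-0.22) = 0.4129
Δ_call = N(d₁) = 0.4129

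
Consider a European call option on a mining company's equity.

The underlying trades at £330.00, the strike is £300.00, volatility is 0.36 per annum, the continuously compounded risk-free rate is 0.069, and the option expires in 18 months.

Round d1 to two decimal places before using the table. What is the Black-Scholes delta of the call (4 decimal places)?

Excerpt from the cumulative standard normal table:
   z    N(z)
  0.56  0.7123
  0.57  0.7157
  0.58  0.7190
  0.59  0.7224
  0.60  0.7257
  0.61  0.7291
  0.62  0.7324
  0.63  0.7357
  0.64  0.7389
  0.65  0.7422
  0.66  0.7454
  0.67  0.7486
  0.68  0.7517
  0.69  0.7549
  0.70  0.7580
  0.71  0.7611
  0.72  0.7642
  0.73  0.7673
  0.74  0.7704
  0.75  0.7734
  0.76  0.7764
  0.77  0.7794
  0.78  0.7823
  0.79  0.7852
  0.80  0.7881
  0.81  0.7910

σ√T = 0.36 × 1.2247 = 0.4409
d₁ = [ln(330/300) + (0.069 + 0.36²/2)·1.5] / 0.4409 = [0.0953 + 0.2007] / 0.4409 = 0.6714 which rounds to 0.67
N(d₁) = N(0.67) = 0.7486
Δ_call = N(d₁) = 0.7486

0.7486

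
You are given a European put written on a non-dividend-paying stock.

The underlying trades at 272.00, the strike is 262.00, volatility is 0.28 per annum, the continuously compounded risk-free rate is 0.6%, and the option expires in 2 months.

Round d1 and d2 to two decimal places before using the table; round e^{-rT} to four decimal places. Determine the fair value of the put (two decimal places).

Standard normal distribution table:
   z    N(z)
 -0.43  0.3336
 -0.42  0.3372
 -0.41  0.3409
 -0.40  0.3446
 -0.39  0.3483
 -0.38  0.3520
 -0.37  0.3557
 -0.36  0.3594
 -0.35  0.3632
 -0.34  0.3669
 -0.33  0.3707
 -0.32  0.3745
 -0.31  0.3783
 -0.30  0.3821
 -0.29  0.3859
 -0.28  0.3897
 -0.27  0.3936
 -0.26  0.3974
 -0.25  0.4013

σ√T = 0.28·√0.1667 = 0.1143
d₁ = [ln(272/262) + (0.006 + ½·0.28²)·0.1667] / (σ√T) = (0.0375 + 0.0075) / 0.1143 = 0.3936 ⇒ 0.39
d₂ = 0.3936 − 0.1143 = 0.2793 ⇒ 0.28
exp(−rT) = exp(−0.006·0.1667) = 0.9990
N(−d₂) = N(-0.28) = 0.3897;  N(−d₁) = N(-0.39) = 0.3483
P = 262·0.9990·0.3897 − 272·0.3483 = 101.9993 − 94.7376 = 7.2617

7.26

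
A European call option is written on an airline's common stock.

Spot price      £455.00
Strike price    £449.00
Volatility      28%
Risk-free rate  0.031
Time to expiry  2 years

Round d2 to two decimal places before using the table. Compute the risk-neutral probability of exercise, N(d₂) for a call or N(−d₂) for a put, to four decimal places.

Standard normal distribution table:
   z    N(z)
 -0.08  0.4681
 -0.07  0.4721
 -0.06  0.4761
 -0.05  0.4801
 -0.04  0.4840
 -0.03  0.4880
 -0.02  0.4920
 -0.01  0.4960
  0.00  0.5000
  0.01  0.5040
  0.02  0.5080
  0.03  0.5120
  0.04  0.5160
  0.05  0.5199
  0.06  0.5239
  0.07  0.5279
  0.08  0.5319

σ√T = 0.28·√2 = 0.3960
d₁ = [ln(455/449) + (0.031 + 0.28²/2)·2] / 0.3960 = [0.0133 + 0.1404] / 0.3960 = 0.3881 → 0.39
d₂ = d₁ − σ√T = 0.3881 − 0.3960 = -0.0079 → -0.01
Risk-neutral Pr[S_T > K] = N(d₂) = N(-0.01) = 0.4960

0.4960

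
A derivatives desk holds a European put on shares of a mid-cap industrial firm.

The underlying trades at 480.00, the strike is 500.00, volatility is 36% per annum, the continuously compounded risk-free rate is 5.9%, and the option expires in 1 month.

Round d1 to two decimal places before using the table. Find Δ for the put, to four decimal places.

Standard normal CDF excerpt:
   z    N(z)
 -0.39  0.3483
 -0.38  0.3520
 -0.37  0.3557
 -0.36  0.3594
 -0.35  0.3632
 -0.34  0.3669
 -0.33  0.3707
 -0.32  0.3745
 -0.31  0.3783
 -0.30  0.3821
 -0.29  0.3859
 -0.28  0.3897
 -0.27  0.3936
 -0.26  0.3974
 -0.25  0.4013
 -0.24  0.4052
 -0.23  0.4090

-0.6141

T = 0.08333;  σ√T = 0.1039
d₁ = [ln(480/500) + (0.059 + 0.36²/2)·0.08333] / 0.1039 = [-0.0408 + 0.0103] / 0.1039 = -0.2935 ≈ -0.29
N(d₁) = N(-0.29) = 0.3859
Δ_put = N(d₁) − 1 = 0.3859 − 1 = -0.6141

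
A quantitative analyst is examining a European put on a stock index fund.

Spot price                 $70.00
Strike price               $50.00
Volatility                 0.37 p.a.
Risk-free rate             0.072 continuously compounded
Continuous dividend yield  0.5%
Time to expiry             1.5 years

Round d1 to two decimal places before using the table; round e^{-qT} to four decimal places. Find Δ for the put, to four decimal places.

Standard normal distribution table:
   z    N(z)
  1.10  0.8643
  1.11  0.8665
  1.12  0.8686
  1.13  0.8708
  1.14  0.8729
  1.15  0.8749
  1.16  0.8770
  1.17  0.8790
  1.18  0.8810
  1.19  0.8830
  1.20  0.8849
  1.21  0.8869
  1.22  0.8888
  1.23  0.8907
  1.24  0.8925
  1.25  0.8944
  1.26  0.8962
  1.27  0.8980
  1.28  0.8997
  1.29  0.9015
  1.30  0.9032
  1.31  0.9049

σ√T = 0.37·√1.5 = 0.4532
ln(S/K) + (r − q + σ²/2)T = ln(70/50) + (0.072 − 0.005 + 0.37²/2)·1.5 = 0.3365 + 0.2032 = 0.5396
d₁ = 0.5396 / 0.4532 = 1.1909 which rounds to 1.19
N(d₁) = N(1.19) = 0.8830
Δ_put = e^(−qT)·(N(d₁) − 1) = 0.9925·(0.8830 − 1) = -0.1161

-0.1161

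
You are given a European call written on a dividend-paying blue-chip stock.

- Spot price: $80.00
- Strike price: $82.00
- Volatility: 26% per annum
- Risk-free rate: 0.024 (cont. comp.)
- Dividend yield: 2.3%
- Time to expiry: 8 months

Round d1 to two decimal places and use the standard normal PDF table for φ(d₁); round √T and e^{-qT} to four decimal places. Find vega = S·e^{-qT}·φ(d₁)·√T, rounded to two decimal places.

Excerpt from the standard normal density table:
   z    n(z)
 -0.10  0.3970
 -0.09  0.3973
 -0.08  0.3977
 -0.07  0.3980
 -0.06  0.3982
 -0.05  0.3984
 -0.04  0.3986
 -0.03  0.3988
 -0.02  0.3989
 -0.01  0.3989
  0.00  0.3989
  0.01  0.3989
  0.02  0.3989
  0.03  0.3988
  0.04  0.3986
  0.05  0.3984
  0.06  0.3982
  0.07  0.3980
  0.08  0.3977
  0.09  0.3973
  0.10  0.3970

σ√T = 0.26·√0.6667 = 0.2123
d₁ = [ln(80/82) + (0.024 − 0.023 + 0.26²/2)·0.6667] / 0.2123 = [-0.0247 + 0.0232] / 0.2123 = -0.0070 which rounds to -0.01
√T = √0.6667 = 0.8165
φ(d₁) = φ(-0.01) = 0.3989
exp(−qT) = exp(−0.023·0.6667) = 0.9848
vega = S·exp(−qT)·φ(d₁)·√T = 80·0.9848·0.3989·0.8165 = 25.6601

25.66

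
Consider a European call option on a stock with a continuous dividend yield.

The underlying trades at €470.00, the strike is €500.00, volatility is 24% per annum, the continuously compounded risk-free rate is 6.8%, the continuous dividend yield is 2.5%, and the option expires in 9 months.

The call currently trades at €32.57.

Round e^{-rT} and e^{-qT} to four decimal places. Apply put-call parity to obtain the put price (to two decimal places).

exp(−qT) = exp(−0.025·0.75) = 0.9814;  exp(−rT) = exp(−0.068·0.75) = 0.9503
Put-call parity: C − P = S·e^(−qT) − K·e^(−rT) = 470·0.9814 − 500·0.9503 = 461.2580 − 475.1500 = -13.8920
P = C − (C − P) = 32.57 − (-13.8920) = 46.4620

€46.46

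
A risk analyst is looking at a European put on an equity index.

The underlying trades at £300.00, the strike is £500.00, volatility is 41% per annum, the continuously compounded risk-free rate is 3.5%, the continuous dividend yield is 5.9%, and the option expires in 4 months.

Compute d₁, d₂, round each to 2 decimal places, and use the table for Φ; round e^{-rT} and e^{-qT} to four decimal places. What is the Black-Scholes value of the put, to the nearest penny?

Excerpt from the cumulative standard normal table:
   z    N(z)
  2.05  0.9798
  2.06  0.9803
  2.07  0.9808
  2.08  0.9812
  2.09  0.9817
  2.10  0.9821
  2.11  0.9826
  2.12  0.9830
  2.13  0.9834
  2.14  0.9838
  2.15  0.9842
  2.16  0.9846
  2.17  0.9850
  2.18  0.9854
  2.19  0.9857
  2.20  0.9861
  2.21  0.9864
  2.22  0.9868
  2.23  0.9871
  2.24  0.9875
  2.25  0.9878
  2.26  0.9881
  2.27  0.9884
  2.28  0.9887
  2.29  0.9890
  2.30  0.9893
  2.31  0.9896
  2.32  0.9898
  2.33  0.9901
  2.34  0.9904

σ√T = 0.41 × 0.5774 = 0.2367
d₁ = [ln(300/500) + (0.035 − 0.059 + 0.41²/2)·0.3333] / 0.2367 = [-0.5108 + 0.0200] / 0.2367 = -2.0734 which rounds to -2.07
d₂ = d₁ − σ√T = -2.0734 − 0.2367 = -2.3101 which rounds to -2.31
e^(−qT) = e^(−0.059·0.3333) = 0.9805;  e^(−rT) = e^(−0.035·0.3333) = 0.9884
P = 500·0.9884·N(2.31) − 300·0.9805·N(2.07) = 500·0.9884·0.9896 − 300·0.9805·0.9808 = 489.0603 − 288.5023 = 200.5580

£200.56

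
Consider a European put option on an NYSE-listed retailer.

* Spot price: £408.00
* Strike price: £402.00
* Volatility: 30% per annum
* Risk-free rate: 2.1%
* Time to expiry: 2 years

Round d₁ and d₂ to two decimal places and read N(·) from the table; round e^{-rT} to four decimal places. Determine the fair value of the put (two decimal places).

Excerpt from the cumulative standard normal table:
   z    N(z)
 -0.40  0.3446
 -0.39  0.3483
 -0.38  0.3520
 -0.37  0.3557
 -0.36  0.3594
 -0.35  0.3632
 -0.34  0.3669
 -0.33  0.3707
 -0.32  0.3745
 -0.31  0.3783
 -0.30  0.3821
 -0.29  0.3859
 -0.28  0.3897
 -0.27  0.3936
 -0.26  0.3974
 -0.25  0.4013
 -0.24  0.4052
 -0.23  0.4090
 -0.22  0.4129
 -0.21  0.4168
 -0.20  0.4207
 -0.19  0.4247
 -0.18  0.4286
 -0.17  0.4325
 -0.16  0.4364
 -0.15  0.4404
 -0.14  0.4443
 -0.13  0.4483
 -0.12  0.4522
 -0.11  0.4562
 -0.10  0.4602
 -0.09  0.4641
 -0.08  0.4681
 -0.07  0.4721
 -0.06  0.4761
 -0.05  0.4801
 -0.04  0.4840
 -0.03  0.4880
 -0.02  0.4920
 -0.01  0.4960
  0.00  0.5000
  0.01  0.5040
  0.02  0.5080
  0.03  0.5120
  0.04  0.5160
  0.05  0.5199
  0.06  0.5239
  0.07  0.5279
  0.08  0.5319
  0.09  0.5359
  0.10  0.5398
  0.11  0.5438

σ√T = 0.3·√2 = 0.4243
d₁ = [ln(408/402) + (0.021 + 0.3²/2)·2] / 0.4243 = [0.0148 + 0.1320] / 0.4243 = 0.3460 → 0.35
d₂ = d₁ − σ√T = 0.3460 − 0.4243 = -0.0782 → -0.08
e^(−rT) = e^(−0.021·2) = 0.9589
N(−d₂) = N(0.08) = 0.5319;  N(−d₁) = N(-0.35) = 0.3632
P = 402·0.9589·0.5319 − 408·0.3632 = 205.0356 − 148.1856 = 56.8500

£56.85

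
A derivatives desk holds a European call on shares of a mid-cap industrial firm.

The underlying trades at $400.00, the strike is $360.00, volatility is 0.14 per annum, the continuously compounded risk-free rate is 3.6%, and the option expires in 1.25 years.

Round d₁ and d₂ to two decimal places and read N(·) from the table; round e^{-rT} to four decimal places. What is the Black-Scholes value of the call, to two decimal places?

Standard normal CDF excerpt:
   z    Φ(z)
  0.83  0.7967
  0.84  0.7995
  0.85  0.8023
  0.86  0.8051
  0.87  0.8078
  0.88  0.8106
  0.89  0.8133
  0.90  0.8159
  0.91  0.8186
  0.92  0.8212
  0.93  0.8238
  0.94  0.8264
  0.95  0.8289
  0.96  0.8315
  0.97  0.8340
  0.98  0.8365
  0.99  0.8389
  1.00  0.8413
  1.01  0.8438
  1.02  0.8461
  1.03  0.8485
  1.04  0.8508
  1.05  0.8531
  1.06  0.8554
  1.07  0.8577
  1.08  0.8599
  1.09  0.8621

$61.34

σ√T = 0.14·√1.25 = 0.1565
ln(S/K) + (r + σ²/2)T = ln(400/360) + (0.036 + 0.14²/2)·1.25 = 0.1054 + 0.0573 = 0.1626
d₁ = 0.1626 / 0.1565 = 1.0389 ≈ 1.04
d₂ = d₁ − σ√T = 1.0389 − 0.1565 = 0.8824 ≈ 0.88
e^(−rT) = e^(−0.036·1.25) = 0.9560
N(d₁) = N(1.04) = 0.8508;  N(d₂) = N(0.88) = 0.8106
C = 400·0.8508 − 360·0.9560·0.8106 = 340.3200 − 278.9761 = 61.3439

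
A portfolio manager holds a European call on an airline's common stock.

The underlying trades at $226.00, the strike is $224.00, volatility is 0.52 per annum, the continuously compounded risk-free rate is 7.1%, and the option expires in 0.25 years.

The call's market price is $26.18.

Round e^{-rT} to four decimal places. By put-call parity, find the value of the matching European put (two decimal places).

exp(−rT) = exp(−0.071·0.25) = 0.9824
Put-call parity: C − P = S − K·e^(−rT) = 226 − 224·0.9824 = 226 − 220.0576 = 5.9424
P = C − (C − P) = 26.18 − (5.9424) = 20.2376

$20.24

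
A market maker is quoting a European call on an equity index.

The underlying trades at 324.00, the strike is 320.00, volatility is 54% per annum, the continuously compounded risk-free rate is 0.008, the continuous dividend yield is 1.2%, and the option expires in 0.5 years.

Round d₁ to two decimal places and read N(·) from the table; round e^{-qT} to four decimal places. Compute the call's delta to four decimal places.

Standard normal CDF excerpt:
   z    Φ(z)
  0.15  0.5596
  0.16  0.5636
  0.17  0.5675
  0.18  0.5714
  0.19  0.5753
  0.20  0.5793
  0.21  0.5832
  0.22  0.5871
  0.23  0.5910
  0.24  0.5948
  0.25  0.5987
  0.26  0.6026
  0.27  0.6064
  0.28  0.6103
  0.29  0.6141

σ√T = 0.54 × 0.7071 = 0.3818
d₁ = [ln(324/320) + (0.008 − 0.012 + ½·0.54²)·0.5] / (σ√T) = (0.0124 + 0.0709) / 0.3818 = 0.2182 ⇒ 0.22
N(d₁) = N(0.22) = 0.5871
Δ_call = exp(−qT)·N(d₁) = 0.9940·0.5871 = 0.5836

0.5836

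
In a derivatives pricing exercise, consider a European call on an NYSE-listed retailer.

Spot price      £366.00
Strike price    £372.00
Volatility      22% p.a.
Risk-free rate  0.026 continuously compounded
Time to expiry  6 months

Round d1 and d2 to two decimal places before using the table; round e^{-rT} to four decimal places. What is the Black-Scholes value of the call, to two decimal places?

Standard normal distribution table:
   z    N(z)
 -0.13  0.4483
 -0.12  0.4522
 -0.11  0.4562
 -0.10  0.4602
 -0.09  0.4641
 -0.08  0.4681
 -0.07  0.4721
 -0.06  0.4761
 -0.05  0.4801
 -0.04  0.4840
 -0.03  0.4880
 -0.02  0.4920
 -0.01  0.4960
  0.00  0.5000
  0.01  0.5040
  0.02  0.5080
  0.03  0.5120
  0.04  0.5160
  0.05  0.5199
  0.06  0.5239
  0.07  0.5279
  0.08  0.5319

£22.76

σ√T = 0.22 × 0.7071 = 0.1556
d₁ = [ln(366/372) + (0.026 + ½·0.22²)·0.5] / (σ√T) = (-0.0163 + 0.0251) / 0.1556 = 0.0568 which rounds to 0.06
d₂ = 0.0568 − 0.1556 = -0.0987 which rounds to -0.10
e^(−rT) = e^(−0.026·0.5) = 0.9871
N(d₁) = N(0.06) = 0.5239;  N(d₂) = N(-0.10) = 0.4602
C = 366·0.5239 − 372·0.9871·0.4602 = 191.7474 − 168.9860 = 22.7614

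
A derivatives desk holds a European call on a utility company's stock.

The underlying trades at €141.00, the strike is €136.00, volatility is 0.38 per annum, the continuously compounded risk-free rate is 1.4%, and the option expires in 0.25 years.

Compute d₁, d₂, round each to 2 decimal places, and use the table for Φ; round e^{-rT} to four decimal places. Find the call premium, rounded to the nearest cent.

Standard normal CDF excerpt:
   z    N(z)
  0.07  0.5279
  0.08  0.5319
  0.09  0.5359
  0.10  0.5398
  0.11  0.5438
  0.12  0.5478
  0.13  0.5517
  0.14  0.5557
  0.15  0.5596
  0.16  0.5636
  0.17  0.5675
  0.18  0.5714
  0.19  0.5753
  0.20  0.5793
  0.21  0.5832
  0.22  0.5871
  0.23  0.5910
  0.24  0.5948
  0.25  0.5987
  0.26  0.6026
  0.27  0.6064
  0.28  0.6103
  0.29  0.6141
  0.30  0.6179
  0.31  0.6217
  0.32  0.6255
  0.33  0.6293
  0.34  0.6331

T = 0.25;  σ√T = 0.1900
d₁ = [ln(141/136) + (0.014 + ½·0.38²)·0.25] / (σ√T) = (0.0361 + 0.0215) / 0.1900 = 0.3034 → 0.30
d₂ = 0.3034 − 0.1900 = 0.1134 → 0.11
exp(−rT) = exp(−0.014·0.25) = 0.9965
C = 141·N(0.30) − 136·0.9965·N(0.11) = 141·0.6179 − 136·0.9965·0.5438 = 87.1239 − 73.6980 = 13.4259

€13.43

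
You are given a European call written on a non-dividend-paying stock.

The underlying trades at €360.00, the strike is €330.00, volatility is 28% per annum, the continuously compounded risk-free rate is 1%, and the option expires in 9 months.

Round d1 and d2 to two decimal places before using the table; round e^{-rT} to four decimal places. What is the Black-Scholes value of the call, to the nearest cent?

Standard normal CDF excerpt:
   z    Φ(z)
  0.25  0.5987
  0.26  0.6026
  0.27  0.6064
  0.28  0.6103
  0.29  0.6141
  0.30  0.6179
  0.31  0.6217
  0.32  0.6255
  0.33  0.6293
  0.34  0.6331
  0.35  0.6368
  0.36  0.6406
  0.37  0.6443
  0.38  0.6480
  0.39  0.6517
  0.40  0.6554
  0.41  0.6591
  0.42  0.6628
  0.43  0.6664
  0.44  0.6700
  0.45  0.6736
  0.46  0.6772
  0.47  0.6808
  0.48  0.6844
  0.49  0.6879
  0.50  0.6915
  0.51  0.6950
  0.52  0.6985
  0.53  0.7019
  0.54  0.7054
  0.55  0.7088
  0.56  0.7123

€51.59

σ√T = 0.28 × 0.8660 = 0.2425
d₁ = [ln(360/330) + (0.01 + 0.28²/2)·0.75] / 0.2425 = [0.0870 + 0.0369] / 0.2425 = 0.5110 which rounds to 0.51
d₂ = d₁ − σ√T = 0.5110 − 0.2425 = 0.2685 which rounds to 0.27
e^(−rT) = e^(−0.01·0.75) = 0.9925
N(d₁) = N(0.51) = 0.6950;  N(d₂) = N(0.27) = 0.6064
C = 360·0.6950 − 330·0.9925·0.6064 = 250.2000 − 198.6112 = 51.5888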